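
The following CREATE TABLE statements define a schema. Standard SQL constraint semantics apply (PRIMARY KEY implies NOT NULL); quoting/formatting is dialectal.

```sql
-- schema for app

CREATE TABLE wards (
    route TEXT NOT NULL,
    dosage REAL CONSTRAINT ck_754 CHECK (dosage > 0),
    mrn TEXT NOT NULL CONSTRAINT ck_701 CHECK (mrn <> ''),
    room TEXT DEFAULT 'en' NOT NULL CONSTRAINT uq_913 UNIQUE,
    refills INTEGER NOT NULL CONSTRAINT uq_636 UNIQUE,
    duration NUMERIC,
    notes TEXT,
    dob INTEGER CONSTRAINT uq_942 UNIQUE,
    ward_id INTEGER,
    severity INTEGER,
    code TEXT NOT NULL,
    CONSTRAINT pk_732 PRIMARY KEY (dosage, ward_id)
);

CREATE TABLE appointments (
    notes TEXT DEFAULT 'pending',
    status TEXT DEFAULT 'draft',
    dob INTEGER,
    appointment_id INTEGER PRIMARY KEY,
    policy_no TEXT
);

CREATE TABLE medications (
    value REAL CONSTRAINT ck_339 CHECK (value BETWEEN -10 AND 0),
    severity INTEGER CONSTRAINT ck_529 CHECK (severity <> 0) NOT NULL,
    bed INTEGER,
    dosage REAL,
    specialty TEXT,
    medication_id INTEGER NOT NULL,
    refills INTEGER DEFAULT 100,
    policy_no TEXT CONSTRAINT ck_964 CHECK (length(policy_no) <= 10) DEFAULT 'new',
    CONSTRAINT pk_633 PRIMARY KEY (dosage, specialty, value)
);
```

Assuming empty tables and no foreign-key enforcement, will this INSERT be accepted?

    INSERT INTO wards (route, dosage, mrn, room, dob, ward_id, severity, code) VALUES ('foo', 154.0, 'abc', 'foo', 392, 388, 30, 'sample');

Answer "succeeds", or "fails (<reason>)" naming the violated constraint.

fails (NOT NULL on refills)

refills is omitted from the column list and has no DEFAULT, so it would receive NULL.
But refills is declared NOT NULL.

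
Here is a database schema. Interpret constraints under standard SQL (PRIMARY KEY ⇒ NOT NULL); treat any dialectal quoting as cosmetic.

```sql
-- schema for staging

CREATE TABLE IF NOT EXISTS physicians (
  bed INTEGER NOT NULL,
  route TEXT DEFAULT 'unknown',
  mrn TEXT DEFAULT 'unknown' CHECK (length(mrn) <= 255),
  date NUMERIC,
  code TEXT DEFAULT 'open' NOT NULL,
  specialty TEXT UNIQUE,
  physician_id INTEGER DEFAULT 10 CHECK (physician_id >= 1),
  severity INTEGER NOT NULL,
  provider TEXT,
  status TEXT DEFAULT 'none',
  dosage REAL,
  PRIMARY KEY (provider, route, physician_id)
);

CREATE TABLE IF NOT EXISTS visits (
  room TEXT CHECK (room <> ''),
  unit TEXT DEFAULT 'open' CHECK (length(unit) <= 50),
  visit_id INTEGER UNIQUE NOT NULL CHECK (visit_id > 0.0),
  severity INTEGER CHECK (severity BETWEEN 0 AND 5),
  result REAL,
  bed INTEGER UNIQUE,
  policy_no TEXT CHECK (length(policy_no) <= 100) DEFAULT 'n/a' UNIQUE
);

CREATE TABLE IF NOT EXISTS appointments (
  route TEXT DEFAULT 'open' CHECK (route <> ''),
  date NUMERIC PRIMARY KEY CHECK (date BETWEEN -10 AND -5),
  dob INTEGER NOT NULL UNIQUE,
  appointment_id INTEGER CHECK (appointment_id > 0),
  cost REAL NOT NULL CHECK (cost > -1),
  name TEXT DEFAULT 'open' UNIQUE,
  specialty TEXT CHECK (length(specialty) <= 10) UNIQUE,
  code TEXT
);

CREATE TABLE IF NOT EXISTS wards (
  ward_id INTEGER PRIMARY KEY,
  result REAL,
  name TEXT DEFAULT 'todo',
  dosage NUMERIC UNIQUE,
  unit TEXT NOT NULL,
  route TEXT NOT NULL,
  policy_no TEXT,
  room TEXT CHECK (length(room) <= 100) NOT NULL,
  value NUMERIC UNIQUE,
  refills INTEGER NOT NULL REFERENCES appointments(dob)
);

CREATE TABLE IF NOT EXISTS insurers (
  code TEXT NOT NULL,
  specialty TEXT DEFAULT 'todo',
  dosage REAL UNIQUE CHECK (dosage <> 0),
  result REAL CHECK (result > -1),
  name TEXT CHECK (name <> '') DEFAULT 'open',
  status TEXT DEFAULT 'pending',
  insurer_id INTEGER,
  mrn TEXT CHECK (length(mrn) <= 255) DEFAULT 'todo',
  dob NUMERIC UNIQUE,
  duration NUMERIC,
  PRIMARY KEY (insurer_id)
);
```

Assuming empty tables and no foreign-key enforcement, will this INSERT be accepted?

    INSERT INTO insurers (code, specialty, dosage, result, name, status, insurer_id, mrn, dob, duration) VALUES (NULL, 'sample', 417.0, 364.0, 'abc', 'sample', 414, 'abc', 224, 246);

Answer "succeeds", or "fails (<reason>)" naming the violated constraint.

code is explicitly set to NULL, but code is declared NOT NULL.

fails (NOT NULL on code)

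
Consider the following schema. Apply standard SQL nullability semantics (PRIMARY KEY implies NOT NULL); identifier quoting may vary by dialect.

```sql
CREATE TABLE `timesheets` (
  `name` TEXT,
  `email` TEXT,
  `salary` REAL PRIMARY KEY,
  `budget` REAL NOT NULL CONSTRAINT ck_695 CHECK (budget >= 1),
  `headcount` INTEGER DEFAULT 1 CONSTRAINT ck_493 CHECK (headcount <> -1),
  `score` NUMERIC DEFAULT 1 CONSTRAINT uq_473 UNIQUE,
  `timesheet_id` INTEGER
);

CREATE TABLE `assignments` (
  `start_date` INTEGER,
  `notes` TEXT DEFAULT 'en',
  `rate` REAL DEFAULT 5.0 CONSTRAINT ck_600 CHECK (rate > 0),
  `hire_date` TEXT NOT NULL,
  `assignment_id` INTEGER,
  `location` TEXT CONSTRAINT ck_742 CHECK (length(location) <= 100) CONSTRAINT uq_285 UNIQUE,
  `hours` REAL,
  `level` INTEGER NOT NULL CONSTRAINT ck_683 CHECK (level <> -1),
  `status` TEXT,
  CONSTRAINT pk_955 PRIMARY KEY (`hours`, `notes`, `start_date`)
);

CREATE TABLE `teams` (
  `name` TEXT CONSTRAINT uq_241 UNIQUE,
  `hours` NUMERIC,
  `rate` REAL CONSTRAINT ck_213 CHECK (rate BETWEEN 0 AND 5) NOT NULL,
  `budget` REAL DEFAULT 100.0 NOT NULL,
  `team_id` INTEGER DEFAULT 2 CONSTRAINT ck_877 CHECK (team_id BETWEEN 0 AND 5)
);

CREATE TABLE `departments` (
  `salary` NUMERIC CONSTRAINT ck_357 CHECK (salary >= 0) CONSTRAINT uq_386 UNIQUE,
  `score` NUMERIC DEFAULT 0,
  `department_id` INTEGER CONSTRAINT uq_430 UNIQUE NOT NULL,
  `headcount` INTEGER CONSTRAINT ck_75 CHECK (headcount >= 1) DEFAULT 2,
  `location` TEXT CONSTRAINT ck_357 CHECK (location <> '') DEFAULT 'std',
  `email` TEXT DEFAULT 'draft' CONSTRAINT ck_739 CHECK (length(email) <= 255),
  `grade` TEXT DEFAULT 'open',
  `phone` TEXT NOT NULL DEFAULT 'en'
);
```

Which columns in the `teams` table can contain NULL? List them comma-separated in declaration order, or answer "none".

name, hours, team_id

- name: UNIQUE does not imply NOT NULL → nullable.
- hours: no NOT NULL constraint applies → nullable.
- rate: declared NOT NULL → not nullable.
- budget: declared NOT NULL → not nullable.
- team_id: CHECK does not forbid NULL (a CHECK constraint passes when its expression is NULL) → nullable.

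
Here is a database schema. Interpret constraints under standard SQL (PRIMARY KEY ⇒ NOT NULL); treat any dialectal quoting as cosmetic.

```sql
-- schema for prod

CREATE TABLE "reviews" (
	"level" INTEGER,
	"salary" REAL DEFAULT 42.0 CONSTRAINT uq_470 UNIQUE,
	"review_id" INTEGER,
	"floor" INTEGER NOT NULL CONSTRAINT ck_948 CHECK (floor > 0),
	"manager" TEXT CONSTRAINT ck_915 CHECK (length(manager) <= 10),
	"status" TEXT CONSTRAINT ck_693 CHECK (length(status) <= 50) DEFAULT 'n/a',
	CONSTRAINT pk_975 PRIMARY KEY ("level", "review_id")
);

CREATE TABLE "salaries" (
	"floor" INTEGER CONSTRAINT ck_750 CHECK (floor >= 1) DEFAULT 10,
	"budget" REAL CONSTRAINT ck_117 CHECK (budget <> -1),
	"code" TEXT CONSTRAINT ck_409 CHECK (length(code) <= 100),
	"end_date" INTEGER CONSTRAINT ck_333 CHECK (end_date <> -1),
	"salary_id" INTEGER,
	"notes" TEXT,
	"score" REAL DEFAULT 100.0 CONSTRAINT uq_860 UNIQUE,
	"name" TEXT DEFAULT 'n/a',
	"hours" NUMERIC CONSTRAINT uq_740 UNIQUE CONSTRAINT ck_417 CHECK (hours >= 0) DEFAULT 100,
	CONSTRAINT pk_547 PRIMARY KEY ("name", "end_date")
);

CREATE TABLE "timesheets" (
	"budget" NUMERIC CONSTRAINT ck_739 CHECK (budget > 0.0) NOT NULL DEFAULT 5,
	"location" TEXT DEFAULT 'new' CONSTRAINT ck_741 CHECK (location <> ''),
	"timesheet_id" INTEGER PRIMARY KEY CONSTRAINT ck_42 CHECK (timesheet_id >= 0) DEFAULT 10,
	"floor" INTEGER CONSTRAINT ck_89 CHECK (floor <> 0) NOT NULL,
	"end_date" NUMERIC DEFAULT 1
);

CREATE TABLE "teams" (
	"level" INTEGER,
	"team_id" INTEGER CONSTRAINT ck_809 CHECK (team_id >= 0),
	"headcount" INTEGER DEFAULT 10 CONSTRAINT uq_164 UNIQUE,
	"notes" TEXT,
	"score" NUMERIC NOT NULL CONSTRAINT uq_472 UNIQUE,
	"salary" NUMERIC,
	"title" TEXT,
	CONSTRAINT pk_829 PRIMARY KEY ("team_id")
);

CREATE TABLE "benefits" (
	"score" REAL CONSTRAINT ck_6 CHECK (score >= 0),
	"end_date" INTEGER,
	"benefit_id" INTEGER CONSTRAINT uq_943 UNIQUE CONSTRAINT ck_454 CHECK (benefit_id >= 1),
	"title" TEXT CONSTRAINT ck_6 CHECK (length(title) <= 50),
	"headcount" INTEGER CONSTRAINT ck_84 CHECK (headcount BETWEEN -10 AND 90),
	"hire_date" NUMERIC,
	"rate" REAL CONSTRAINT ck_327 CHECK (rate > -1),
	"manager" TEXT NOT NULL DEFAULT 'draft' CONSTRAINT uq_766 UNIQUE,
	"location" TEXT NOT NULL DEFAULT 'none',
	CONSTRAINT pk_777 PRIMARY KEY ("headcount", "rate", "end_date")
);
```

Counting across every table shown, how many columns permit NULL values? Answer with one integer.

reviews: 3 nullable (salary, manager, status — PK (level, review_id) and explicit NOT NULL columns excluded).
salaries: 7 nullable (floor, budget, code, salary_id, notes, score, hours — PK (name, end_date) and explicit NOT NULL columns excluded).
timesheets: 2 nullable (location, end_date — PK (timesheet_id) and explicit NOT NULL columns excluded).
teams: 5 nullable (level, headcount, notes, salary, title — PK (team_id) and explicit NOT NULL columns excluded).
benefits: 4 nullable (score, benefit_id, title, hire_date — PK (headcount, rate, end_date) and explicit NOT NULL columns excluded).
Total: 3 + 7 + 2 + 5 + 4 = 21.

21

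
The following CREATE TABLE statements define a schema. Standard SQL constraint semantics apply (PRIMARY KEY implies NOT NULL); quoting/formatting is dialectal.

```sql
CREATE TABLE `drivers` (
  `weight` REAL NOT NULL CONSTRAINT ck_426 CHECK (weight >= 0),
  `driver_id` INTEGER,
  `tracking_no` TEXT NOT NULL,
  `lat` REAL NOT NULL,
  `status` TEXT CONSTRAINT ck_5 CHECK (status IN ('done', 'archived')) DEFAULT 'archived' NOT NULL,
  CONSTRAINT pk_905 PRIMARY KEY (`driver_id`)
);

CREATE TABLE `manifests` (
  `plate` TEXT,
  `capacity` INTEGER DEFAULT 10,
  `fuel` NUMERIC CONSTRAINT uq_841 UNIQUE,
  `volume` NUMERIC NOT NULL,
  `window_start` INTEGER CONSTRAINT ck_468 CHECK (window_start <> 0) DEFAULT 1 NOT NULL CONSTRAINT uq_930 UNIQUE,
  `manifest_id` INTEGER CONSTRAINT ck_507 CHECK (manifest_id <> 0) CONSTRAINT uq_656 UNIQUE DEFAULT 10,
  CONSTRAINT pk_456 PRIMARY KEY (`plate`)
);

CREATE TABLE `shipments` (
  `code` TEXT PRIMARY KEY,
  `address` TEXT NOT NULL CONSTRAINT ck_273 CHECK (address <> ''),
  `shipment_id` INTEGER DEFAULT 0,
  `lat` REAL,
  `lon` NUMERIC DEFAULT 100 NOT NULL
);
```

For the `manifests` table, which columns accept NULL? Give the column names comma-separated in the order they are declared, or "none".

- plate: part of the PRIMARY KEY, which implies NOT NULL → not nullable.
- capacity: DEFAULT only fills an omitted column; an explicit NULL is still allowed → nullable.
- fuel: UNIQUE does not imply NOT NULL → nullable.
- volume: declared NOT NULL → not nullable.
- window_start: declared NOT NULL → not nullable.
- manifest_id: CHECK does not forbid NULL (a CHECK constraint passes when its expression is NULL) → nullable.

capacity, fuel, manifest_id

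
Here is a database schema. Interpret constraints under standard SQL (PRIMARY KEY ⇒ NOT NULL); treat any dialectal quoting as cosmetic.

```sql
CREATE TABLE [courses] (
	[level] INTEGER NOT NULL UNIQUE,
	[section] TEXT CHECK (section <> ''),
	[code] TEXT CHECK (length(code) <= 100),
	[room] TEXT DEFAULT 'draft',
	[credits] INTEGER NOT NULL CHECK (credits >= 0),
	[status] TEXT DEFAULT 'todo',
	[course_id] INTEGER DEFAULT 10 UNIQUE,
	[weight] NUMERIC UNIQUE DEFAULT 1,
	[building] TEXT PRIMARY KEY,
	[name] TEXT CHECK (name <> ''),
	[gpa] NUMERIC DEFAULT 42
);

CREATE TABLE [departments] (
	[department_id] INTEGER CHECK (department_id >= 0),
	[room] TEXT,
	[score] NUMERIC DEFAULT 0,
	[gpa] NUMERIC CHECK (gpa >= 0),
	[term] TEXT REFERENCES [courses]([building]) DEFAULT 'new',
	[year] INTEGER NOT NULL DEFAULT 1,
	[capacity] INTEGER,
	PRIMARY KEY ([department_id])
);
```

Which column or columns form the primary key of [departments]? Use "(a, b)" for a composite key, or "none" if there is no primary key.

department_id

department_id is declared PRIMARY KEY as a table-level PRIMARY KEY clause.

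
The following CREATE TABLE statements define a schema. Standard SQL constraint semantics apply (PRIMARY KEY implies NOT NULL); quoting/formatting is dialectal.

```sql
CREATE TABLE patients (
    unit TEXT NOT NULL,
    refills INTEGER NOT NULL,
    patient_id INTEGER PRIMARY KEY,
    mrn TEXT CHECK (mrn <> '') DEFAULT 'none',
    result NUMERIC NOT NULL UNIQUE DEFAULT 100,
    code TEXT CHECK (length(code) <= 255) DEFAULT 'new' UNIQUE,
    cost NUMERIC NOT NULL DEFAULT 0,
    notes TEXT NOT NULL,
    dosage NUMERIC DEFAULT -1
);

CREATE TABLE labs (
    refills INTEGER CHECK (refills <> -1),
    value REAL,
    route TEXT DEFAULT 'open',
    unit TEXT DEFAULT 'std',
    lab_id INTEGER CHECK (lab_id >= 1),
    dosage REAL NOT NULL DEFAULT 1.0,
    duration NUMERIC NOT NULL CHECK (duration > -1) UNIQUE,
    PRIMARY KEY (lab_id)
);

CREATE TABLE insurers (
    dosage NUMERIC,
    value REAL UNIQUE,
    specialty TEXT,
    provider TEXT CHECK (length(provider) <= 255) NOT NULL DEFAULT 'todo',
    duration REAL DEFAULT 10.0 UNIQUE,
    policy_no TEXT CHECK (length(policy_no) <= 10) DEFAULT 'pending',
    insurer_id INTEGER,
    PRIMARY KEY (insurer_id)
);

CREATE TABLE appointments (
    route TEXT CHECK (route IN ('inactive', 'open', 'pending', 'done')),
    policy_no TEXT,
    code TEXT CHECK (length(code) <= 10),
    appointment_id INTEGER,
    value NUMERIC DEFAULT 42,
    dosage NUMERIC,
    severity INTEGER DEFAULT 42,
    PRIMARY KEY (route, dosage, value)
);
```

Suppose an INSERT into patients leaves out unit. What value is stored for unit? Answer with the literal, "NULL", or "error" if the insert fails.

unit has no DEFAULT clause.
Omitting it would insert NULL, but it is declared NOT NULL, so the INSERT fails.

error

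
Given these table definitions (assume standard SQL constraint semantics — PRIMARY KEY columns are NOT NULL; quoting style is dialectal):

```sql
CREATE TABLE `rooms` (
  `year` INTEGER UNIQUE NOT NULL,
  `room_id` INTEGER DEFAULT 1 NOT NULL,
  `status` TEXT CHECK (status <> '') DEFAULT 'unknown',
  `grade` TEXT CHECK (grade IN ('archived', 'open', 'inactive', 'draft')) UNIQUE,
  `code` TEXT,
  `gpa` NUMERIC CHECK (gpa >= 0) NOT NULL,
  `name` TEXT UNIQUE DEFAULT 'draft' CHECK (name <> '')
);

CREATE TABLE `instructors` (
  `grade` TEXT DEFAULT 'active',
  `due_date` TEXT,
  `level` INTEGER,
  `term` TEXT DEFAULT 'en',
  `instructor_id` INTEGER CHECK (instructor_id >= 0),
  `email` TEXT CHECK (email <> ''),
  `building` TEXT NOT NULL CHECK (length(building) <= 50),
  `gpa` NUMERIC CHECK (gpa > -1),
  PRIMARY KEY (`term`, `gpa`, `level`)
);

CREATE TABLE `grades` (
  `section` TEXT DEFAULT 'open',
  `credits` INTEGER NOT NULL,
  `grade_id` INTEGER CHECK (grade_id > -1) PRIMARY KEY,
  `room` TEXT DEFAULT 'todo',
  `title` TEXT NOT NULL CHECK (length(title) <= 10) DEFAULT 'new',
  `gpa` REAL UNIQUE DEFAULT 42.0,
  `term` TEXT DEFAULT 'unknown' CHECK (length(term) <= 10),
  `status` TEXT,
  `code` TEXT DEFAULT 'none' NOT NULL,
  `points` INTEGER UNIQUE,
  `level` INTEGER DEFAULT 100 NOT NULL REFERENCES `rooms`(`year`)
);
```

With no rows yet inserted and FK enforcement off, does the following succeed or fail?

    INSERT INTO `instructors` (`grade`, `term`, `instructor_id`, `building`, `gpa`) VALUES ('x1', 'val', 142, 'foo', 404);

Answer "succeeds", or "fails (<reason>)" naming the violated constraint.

fails (NOT NULL on level)

level is omitted from the column list and has no DEFAULT, so it would receive NULL.
But level is part of the PRIMARY KEY (implied NOT NULL).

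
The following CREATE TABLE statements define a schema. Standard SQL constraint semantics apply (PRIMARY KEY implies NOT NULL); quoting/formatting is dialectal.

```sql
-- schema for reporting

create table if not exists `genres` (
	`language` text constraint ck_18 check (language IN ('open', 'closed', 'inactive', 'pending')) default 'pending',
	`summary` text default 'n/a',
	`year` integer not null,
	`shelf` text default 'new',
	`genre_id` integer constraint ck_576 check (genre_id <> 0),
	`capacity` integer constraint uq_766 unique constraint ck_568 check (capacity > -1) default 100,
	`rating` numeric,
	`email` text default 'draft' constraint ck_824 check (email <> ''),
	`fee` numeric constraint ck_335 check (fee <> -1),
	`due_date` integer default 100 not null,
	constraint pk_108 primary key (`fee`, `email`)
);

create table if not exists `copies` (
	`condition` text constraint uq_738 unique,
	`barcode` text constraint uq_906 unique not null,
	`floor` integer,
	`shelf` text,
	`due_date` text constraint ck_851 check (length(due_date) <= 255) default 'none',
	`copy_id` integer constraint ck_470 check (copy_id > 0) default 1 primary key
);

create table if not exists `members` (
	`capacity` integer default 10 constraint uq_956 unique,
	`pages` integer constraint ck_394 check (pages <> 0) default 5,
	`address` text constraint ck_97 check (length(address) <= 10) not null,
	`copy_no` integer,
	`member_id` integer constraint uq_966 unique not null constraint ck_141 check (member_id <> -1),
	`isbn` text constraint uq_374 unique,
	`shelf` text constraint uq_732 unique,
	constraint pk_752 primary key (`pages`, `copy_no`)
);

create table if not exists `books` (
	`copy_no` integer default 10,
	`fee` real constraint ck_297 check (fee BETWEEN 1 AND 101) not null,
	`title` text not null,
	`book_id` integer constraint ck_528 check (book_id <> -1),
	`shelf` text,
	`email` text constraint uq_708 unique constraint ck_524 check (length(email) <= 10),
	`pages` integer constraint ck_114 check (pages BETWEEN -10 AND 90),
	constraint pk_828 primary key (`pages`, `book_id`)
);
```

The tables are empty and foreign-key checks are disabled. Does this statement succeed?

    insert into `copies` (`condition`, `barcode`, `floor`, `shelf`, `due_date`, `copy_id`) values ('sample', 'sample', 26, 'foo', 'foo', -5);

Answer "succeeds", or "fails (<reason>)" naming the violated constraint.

The value -5 for copy_id violates CHECK (copy_id > 0).

fails (CHECK on copy_id)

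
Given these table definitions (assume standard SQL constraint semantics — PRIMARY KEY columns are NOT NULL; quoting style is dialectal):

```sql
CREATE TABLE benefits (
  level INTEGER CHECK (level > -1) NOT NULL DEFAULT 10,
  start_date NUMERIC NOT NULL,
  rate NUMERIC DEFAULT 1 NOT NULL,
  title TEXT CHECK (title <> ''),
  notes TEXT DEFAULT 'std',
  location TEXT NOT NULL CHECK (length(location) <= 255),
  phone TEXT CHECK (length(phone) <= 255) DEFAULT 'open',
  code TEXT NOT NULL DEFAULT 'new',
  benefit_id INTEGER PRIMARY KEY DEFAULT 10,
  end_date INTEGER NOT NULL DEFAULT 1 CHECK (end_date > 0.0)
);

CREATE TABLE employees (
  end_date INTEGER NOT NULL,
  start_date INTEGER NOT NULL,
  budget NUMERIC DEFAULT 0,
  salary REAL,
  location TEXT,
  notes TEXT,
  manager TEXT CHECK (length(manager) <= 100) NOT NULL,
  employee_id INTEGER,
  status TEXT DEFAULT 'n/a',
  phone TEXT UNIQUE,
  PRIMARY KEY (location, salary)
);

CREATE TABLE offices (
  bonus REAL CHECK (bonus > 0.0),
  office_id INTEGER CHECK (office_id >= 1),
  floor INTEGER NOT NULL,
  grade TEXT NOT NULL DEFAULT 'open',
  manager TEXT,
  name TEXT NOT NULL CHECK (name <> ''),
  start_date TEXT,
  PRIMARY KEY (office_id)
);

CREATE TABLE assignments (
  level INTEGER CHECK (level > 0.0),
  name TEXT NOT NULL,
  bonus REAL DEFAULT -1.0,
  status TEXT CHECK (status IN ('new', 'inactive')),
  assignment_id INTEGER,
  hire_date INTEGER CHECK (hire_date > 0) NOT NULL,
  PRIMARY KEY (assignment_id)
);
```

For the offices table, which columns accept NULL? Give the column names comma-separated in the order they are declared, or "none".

bonus, manager, start_date

- bonus: CHECK does not forbid NULL (a CHECK constraint passes when its expression is NULL) → nullable.
- office_id: part of the PRIMARY KEY, which implies NOT NULL → not nullable.
- floor: declared NOT NULL → not nullable.
- grade: declared NOT NULL → not nullable.
- manager: no NOT NULL constraint applies → nullable.
- name: declared NOT NULL → not nullable.
- start_date: no NOT NULL constraint applies → nullable.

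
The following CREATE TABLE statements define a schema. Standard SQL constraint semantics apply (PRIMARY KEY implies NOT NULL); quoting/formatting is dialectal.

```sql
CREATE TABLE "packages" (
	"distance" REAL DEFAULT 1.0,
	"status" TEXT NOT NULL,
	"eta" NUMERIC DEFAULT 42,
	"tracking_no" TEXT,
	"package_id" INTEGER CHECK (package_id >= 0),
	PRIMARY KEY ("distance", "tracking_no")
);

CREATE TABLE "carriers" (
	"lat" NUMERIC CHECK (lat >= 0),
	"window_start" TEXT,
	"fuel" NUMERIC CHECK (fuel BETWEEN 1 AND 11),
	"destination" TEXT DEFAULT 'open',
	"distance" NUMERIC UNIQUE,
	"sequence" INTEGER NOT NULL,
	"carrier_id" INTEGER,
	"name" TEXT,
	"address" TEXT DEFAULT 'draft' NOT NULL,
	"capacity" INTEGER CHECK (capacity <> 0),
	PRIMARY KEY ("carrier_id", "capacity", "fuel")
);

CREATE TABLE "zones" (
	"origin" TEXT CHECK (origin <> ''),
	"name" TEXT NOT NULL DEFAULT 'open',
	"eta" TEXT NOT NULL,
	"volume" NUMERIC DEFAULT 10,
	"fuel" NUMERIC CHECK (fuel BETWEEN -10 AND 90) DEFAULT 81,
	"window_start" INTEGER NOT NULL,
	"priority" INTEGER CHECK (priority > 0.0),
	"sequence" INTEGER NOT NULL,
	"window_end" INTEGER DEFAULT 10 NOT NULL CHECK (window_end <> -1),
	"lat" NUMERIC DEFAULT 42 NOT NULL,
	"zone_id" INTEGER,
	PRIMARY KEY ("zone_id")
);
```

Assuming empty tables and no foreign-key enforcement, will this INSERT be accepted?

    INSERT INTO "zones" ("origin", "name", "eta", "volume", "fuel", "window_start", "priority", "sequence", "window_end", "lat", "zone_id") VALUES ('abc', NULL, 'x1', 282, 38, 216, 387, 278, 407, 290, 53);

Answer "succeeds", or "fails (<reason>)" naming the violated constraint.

fails (NOT NULL on name)

name is explicitly set to NULL, but name is declared NOT NULL.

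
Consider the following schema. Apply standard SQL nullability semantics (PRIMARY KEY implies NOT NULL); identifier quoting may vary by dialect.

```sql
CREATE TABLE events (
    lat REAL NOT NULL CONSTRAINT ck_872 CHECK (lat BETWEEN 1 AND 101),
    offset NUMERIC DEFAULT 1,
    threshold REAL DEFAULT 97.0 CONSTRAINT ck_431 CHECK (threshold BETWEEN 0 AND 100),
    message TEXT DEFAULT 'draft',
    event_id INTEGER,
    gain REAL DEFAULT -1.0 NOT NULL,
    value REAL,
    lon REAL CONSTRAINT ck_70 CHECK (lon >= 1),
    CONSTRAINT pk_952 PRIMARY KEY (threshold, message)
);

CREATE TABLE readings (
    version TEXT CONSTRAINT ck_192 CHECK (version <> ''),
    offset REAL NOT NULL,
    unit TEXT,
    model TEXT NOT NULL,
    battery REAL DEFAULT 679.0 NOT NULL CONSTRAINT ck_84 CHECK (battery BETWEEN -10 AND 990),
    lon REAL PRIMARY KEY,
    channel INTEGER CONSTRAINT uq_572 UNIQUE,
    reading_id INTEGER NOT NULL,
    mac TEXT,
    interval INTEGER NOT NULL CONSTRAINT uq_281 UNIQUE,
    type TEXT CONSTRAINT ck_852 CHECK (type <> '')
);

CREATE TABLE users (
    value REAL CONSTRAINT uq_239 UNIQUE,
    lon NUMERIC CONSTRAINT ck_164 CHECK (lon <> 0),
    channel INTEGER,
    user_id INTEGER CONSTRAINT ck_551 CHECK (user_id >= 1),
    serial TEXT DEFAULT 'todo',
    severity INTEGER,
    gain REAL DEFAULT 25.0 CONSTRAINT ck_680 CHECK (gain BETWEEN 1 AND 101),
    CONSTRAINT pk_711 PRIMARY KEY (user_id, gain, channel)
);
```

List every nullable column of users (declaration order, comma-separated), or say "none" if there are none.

value, lon, serial, severity

- value: UNIQUE does not imply NOT NULL → nullable.
- lon: CHECK does not forbid NULL (a CHECK constraint passes when its expression is NULL) → nullable.
- channel: part of the PRIMARY KEY, which implies NOT NULL → not nullable.
- user_id: part of the PRIMARY KEY, which implies NOT NULL → not nullable.
- serial: DEFAULT only fills an omitted column; an explicit NULL is still allowed → nullable.
- severity: no NOT NULL constraint applies → nullable.
- gain: part of the PRIMARY KEY, which implies NOT NULL → not nullable.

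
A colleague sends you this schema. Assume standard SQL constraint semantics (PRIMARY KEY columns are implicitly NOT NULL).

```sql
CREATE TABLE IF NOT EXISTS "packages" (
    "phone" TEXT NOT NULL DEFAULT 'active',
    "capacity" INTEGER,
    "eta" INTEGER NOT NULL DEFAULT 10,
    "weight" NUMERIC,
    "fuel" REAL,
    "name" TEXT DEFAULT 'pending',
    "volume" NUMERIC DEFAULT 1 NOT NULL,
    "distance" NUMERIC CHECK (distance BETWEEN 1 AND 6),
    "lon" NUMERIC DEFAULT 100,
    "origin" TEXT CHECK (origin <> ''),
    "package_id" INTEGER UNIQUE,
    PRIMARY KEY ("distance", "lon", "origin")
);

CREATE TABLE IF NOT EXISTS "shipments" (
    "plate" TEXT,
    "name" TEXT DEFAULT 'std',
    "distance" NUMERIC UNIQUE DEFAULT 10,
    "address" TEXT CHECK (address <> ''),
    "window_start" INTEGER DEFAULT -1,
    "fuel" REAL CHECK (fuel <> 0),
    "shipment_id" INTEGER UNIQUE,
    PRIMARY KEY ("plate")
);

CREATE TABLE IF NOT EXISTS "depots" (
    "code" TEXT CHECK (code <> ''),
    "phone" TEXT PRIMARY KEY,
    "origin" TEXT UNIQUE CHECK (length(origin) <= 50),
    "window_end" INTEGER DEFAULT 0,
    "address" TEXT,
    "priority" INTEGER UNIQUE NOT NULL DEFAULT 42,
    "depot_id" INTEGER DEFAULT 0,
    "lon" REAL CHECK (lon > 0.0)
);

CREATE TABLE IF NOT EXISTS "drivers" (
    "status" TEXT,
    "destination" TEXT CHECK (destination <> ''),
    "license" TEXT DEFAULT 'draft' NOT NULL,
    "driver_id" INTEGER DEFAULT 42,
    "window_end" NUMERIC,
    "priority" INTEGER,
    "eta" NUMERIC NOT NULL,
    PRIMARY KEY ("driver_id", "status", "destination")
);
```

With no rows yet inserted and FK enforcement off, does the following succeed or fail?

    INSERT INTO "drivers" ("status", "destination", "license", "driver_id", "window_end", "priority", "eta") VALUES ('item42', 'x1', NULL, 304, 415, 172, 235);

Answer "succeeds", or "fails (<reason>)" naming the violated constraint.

license is explicitly set to NULL, but license is declared NOT NULL.

fails (NOT NULL on license)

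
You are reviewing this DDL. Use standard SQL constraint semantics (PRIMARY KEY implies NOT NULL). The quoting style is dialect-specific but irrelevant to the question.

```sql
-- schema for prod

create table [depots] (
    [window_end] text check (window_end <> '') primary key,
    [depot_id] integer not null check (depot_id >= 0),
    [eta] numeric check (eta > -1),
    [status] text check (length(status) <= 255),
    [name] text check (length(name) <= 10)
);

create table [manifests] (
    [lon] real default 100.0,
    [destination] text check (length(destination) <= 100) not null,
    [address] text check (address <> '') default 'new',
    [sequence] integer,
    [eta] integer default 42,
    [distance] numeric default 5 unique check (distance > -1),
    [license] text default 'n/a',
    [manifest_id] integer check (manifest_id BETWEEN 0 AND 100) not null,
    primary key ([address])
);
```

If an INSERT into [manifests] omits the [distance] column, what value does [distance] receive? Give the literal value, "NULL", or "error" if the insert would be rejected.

5

distance has an explicit DEFAULT 5.
When the column is omitted from an INSERT, that default is used.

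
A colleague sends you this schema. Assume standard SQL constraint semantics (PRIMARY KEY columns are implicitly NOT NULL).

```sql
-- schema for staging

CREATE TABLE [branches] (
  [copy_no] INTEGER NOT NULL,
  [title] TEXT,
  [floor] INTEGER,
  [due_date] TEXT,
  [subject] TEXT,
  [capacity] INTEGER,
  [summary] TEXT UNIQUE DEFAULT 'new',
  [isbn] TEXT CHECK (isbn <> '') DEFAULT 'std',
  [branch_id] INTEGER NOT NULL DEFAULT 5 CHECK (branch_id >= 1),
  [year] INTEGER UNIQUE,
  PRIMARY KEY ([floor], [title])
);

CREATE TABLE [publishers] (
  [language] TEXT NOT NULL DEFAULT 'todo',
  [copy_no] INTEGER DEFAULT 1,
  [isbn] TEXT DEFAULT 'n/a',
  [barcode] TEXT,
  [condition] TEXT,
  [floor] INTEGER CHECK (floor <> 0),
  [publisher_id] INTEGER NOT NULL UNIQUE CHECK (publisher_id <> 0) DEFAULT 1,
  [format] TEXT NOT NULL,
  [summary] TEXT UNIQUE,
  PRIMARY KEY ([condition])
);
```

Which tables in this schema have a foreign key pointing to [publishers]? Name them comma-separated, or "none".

none

No REFERENCES clause anywhere in the schema names publishers.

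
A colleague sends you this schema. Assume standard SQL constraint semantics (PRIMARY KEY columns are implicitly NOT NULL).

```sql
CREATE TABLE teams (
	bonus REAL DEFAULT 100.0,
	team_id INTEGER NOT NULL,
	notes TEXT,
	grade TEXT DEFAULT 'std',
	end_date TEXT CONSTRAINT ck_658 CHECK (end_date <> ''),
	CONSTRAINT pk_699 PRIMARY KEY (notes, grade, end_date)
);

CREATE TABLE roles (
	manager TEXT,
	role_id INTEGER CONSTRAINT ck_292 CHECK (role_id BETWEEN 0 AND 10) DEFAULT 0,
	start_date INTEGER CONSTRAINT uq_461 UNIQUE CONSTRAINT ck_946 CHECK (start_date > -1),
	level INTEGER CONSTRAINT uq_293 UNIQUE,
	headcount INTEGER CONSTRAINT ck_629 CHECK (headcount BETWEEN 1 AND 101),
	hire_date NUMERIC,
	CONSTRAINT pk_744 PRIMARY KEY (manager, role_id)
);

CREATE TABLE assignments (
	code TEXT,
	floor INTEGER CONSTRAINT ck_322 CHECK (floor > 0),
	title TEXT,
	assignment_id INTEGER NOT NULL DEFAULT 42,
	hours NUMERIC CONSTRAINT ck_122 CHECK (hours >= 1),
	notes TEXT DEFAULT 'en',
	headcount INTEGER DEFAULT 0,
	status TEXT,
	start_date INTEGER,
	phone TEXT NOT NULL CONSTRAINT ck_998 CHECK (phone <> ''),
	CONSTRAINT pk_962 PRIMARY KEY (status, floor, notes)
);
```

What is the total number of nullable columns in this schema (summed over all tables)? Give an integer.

teams: 1 nullable (bonus — PK (notes, grade, end_date) and explicit NOT NULL columns excluded).
roles: 4 nullable (start_date, level, headcount, hire_date — PK (manager, role_id) and explicit NOT NULL columns excluded).
assignments: 5 nullable (code, title, hours, headcount, start_date — PK (status, floor, notes) and explicit NOT NULL columns excluded).
Total: 1 + 4 + 5 = 10.

10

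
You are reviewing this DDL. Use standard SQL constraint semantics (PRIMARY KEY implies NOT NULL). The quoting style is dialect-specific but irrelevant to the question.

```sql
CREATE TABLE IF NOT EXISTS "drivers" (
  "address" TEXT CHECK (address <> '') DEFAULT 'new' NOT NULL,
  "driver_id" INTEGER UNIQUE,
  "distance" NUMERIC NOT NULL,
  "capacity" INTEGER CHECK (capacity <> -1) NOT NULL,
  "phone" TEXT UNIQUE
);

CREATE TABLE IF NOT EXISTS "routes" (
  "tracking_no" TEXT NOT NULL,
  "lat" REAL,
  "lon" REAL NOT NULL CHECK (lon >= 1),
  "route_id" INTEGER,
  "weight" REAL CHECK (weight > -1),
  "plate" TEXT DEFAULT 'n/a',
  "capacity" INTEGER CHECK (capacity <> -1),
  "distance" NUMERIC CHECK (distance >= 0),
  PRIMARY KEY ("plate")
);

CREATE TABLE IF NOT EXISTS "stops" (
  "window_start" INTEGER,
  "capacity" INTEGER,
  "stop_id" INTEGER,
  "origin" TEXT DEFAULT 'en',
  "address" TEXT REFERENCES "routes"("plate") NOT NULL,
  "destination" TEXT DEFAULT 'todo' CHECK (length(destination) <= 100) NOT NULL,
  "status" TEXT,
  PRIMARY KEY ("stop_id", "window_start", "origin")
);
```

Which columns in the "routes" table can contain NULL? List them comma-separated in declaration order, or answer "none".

lat, route_id, weight, capacity, distance

- tracking_no: declared NOT NULL → not nullable.
- lat: no NOT NULL constraint applies → nullable.
- lon: declared NOT NULL → not nullable.
- route_id: no NOT NULL constraint applies → nullable.
- weight: CHECK does not forbid NULL (a CHECK constraint passes when its expression is NULL) → nullable.
- plate: part of the PRIMARY KEY, which implies NOT NULL → not nullable.
- capacity: CHECK does not forbid NULL (a CHECK constraint passes when its expression is NULL) → nullable.
- distance: CHECK does not forbid NULL (a CHECK constraint passes when its expression is NULL) → nullable.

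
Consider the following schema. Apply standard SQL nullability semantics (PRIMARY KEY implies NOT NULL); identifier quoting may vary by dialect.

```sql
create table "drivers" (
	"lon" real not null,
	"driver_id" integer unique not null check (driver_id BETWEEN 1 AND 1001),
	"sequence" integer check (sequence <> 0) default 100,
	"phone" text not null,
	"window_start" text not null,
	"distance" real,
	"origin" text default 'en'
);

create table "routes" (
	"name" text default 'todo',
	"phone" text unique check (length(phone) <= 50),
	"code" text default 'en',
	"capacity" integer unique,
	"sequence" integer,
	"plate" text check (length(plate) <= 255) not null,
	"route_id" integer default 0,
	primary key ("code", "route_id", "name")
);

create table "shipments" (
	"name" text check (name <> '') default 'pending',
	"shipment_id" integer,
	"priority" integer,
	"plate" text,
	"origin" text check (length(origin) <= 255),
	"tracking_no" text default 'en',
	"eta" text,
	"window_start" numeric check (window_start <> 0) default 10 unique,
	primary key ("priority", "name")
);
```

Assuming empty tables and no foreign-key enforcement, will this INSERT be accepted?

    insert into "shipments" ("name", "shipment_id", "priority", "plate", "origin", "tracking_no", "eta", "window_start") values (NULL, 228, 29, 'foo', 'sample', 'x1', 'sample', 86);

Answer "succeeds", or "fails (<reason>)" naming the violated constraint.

fails (NOT NULL on name)

name is explicitly set to NULL, but name is part of the PRIMARY KEY (implied NOT NULL).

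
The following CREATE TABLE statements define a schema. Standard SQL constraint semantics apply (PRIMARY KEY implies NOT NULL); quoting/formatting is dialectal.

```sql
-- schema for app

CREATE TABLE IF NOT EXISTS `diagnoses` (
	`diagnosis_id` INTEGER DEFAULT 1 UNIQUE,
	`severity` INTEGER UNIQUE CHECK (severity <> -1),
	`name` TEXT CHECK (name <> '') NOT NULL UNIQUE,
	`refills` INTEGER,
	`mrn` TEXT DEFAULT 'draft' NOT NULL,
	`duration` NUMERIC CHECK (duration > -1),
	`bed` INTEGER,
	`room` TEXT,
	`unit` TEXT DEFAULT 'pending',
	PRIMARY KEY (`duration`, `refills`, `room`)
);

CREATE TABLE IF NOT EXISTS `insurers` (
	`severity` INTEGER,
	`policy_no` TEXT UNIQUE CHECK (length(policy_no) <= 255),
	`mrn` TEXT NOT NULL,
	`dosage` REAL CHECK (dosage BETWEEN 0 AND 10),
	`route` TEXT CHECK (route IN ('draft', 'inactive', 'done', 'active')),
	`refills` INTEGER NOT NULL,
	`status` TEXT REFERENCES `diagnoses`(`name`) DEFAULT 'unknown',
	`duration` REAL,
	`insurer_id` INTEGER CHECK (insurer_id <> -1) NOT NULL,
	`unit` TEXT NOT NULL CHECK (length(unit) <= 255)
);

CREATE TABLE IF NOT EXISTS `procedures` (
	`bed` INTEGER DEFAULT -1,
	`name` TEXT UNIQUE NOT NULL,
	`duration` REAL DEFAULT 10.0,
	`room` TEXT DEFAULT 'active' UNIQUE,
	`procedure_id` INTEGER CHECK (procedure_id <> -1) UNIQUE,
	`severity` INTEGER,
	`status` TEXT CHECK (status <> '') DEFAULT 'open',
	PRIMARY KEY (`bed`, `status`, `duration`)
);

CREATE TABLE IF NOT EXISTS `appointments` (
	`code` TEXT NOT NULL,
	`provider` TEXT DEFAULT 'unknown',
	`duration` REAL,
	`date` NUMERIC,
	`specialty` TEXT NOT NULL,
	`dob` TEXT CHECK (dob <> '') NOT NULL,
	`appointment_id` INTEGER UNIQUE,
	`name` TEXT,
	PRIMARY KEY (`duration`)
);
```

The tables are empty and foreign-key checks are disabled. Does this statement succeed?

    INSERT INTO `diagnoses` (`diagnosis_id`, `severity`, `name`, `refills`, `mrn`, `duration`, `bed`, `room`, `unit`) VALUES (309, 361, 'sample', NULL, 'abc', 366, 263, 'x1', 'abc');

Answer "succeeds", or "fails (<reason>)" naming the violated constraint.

refills is explicitly set to NULL, but refills is part of the PRIMARY KEY (implied NOT NULL).

fails (NOT NULL on refills)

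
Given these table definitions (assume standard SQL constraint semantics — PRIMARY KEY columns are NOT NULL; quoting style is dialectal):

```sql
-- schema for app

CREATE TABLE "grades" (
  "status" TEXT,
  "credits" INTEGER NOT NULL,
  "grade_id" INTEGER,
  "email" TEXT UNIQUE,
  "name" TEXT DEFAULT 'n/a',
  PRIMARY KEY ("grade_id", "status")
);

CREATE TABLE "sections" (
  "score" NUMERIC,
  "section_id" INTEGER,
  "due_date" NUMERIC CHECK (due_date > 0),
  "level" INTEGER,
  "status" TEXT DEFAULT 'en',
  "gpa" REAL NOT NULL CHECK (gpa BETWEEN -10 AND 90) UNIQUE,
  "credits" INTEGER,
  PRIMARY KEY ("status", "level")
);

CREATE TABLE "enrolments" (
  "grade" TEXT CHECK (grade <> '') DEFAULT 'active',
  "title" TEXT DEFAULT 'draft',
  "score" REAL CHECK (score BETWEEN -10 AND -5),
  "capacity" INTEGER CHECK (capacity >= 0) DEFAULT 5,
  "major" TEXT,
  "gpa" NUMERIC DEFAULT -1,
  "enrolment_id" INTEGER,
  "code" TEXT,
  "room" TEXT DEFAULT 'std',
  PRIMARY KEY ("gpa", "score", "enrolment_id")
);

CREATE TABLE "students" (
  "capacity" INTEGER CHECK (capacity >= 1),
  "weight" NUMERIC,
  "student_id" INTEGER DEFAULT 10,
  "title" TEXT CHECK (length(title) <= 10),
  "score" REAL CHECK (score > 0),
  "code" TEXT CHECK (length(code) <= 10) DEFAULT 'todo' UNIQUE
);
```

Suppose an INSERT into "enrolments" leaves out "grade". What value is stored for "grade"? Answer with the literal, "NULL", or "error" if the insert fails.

'active'

grade has an explicit DEFAULT 'active'.
When the column is omitted from an INSERT, that default is used.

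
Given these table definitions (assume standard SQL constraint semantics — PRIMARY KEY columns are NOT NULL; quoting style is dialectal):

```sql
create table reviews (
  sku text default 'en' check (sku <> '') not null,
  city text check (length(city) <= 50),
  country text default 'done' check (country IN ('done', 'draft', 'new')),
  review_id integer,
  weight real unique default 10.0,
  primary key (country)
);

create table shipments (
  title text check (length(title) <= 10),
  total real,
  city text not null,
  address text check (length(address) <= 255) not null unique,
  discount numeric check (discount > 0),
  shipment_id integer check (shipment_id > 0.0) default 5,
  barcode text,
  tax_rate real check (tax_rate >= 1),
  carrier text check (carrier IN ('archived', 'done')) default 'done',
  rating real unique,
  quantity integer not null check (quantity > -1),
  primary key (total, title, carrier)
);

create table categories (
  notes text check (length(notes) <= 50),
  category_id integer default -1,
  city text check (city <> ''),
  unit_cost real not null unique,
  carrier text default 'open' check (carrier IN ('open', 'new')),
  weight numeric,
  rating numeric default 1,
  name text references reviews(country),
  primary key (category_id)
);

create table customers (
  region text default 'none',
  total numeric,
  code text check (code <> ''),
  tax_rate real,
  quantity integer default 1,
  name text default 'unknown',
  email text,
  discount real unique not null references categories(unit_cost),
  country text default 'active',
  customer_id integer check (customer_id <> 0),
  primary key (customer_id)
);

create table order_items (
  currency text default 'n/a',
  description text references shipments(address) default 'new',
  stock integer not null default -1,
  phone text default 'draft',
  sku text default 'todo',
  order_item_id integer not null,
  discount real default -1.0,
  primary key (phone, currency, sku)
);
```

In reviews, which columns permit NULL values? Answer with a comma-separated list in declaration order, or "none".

- sku: declared NOT NULL → not nullable.
- city: CHECK does not forbid NULL (a CHECK constraint passes when its expression is NULL) → nullable.
- country: part of the PRIMARY KEY, which implies NOT NULL → not nullable.
- review_id: no NOT NULL constraint applies → nullable.
- weight: UNIQUE does not imply NOT NULL → nullable.

city, review_id, weight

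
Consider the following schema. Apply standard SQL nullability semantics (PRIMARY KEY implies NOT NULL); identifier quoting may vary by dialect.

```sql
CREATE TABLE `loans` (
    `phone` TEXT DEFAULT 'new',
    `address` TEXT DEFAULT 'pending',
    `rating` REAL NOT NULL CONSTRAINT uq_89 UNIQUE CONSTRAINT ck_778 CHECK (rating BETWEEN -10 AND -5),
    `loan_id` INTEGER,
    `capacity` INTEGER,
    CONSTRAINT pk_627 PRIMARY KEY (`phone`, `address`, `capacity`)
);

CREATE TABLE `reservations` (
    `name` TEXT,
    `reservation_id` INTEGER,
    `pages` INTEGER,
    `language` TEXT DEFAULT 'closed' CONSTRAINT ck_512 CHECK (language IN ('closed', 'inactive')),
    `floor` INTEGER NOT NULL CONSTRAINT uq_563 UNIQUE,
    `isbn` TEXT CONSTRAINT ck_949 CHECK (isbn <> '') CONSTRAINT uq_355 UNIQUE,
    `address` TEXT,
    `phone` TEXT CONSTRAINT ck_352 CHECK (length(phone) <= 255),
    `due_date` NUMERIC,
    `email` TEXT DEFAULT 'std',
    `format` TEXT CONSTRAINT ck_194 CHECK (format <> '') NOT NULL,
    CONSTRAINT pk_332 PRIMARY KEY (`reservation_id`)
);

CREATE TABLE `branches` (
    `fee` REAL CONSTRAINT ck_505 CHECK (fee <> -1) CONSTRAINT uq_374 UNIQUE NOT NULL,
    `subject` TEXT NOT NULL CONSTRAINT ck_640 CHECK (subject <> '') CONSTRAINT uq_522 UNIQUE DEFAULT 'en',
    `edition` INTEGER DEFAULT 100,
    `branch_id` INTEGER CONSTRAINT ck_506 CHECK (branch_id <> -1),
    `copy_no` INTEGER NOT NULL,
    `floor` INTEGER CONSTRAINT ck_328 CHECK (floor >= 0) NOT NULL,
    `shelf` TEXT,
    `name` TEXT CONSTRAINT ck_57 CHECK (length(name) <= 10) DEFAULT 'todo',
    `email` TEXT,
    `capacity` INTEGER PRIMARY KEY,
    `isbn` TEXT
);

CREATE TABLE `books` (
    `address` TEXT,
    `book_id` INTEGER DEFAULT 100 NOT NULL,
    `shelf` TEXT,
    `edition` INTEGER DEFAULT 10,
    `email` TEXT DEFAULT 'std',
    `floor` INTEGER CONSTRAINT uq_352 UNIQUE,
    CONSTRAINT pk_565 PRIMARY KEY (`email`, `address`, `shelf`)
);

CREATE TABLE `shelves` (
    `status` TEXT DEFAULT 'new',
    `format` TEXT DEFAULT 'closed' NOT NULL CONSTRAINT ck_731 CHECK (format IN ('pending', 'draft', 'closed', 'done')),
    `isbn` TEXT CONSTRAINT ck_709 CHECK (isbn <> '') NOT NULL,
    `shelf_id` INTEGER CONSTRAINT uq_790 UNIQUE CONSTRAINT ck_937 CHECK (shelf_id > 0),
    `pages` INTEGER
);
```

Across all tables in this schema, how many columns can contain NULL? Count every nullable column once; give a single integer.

20

loans: 1 nullable (loan_id — PK (phone, address, capacity) and explicit NOT NULL columns excluded).
reservations: 8 nullable (name, pages, language, isbn, address, phone, due_date, email — PK (reservation_id) and explicit NOT NULL columns excluded).
branches: 6 nullable (edition, branch_id, shelf, name, email, isbn — PK (capacity) and explicit NOT NULL columns excluded).
books: 2 nullable (edition, floor — PK (email, address, shelf) and explicit NOT NULL columns excluded).
shelves: 3 nullable (status, shelf_id, pages — PK none and explicit NOT NULL columns excluded).
Total: 1 + 8 + 6 + 2 + 3 = 20.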